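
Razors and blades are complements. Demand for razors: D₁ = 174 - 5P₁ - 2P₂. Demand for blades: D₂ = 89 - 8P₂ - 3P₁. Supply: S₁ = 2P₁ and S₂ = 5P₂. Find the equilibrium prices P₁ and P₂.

Market 1: 174 - 5P₁ - 2P₂ = 2P₁ → 7P₁ + 2P₂ = 174.
Market 2: 13P₂ + 3P₁ = 89.
Eliminating P₂: 13×(1) − 2×(2) gives 85P₁ = 2084, so P₁ = 2084/85.
Back-substitute into (2): P₂ = (89 − 3×2084/85) / 13 = 101/85.

P₁ = 2084/85, P₂ = 101/85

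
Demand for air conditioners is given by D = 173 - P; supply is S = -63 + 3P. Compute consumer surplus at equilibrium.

Equilibrium: 173 - P = -63 + 3P gives P* = 59, Q* = 114.
Demand choke price (D = 0): P = 173.
CS = ½(173 − 59)(114) = 6498.

Consumer surplus = 6498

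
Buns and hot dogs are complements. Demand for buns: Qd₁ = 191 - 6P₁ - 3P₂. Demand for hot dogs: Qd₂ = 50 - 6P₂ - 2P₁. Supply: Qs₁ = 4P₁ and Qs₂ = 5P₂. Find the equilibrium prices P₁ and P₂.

P₁ = 1951/104, P₂ = 59/52

Market 1: 191 - 6P₁ - 3P₂ = 4P₁ → 10P₁ + 3P₂ = 191.
Market 2: 11P₂ + 2P₁ = 50.
Eliminating P₂: 11×(1) − 3×(2) gives 104P₁ = 1951, so P₁ = 1951/104.
Back-substitute into (2): P₂ = (50 − 2×1951/104) / 11 = 59/52.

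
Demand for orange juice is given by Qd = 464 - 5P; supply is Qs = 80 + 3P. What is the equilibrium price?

Set Qd = Qs: 464 - 5P = 80 + 3P.
384 = 8P, so P* = 48.
Q* = 464 − 5(48) = 224.

P* = 48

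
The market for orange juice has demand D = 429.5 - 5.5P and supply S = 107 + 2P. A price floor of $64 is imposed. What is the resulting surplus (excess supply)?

Equilibrium price would be P* = 43, so the floor at 64 binds.
At P = 64: D = 77.5, S = 235.
Surplus = 235 − 77.5 = 157.5.

Surplus = 157.5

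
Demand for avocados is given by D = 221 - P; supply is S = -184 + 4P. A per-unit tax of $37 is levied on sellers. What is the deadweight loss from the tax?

Pre-tax equilibrium: P* = 81, Q* = 140.
Tax on sellers shifts supply to S = -184 + 4(P − 37) = -332 + 4P.
221 - P = -332 + 4P gives buyer price Pb = 110.6; sellers receive Ps = 110.6 − 37 = 73.6.
New quantity: Q = 221 − 1(110.6) = 110.4.
DWL = ½ × 37 × (140 − 110.4) = 547.6.

Deadweight loss = 547.6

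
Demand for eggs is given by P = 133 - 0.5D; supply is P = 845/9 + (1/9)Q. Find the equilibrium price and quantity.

P* = 101, Q* = 64

Set the two price expressions equal: 133 - 0.5Q = 845/9 + (1/9)Q.
352/9 = (11/18)Q, so Q* = 64.
P* = 133 − (0.5)(64) = 101.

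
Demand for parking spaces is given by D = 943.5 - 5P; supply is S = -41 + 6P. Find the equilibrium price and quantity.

P* = 89.5, Q* = 496

Set D = S: 943.5 - 5P = -41 + 6P.
984.5 = 11P, so P* = 89.5.
Q* = 943.5 − 5(89.5) = 496.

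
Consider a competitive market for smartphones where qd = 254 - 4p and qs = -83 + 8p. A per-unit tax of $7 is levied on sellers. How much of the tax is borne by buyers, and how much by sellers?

Pre-tax equilibrium: p* = 337/12, q* = 425/3.
Tax on sellers shifts supply to qs = -83 + 8(p − 7) = -139 + 8p.
254 - 4p = -139 + 8p gives buyer price pb = 32.75; sellers receive ps = 32.75 − 7 = 25.75.
New quantity: q = 254 − 4(32.75) = 123.
Buyer burden = 32.75 − 337/12 = 14/3; seller burden = 337/12 − 25.75 = 7/3.

Buyers bear 14/3, sellers bear 7/3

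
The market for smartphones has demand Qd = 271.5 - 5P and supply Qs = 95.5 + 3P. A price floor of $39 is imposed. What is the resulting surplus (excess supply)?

Equilibrium price would be P* = 22, so the floor at 39 binds.
At P = 39: Qd = 76.5, Qs = 212.5.
Surplus = 212.5 − 76.5 = 136.

Surplus = 136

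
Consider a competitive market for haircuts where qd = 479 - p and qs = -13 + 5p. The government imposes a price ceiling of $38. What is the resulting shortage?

Shortage = 264

Equilibrium price would be p* = 82, so the ceiling at 38 binds.
At p = 38: qd = 479 − 1(38) = 441, qs = -13 + 5(38) = 177.
Shortage = 441 − 177 = 264.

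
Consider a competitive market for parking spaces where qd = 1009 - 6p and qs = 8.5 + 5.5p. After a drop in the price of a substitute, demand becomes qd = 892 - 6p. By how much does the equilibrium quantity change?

Original equilibrium: p* = 87, q* = 487.
New equilibrium: 892 - 6p = 8.5 + 5.5p, so 883.5 = 11.5p and p' = 1767/23; q' = 892 − 6(1767/23) = 9914/23.
Change in quantity: 9914/23 − 487 = -1287/23.

Δq = -1287/23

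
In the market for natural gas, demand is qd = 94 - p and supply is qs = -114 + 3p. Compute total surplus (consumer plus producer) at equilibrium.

Total surplus = 1176

Equilibrium: 94 - p = -114 + 3p gives p* = 52, q* = 42.
Demand choke price: p = 94; supply starts at p = 38.
CS = ½(94 − 52)(42) = 882; PS = ½(52 − 38)(42) = 294.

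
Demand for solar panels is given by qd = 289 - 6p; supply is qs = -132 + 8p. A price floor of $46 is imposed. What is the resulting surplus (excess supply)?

Surplus = 223

Equilibrium price would be p* = 421/14, so the floor at 46 binds.
At p = 46: qd = 13, qs = 236.
Surplus = 236 − 13 = 223.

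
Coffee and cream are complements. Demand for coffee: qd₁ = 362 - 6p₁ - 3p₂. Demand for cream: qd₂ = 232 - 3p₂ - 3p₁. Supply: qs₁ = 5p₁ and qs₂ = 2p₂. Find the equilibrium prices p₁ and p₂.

Market 1: 362 - 6p₁ - 3p₂ = 5p₁ → 11p₁ + 3p₂ = 362.
Market 2: 5p₂ + 3p₁ = 232.
Eliminating p₂: 5×(1) − 3×(2) gives 46p₁ = 1114, so p₁ = 557/23.
Back-substitute into (2): p₂ = (232 − 3×557/23) / 5 = 733/23.

p₁ = 557/23, p₂ = 733/23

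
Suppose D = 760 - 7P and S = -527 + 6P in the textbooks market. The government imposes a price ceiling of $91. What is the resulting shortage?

Equilibrium price would be P* = 99, so the ceiling at 91 binds.
At P = 91: D = 760 − 7(91) = 123, S = -527 + 6(91) = 19.
Shortage = 123 − 19 = 104.

Shortage = 104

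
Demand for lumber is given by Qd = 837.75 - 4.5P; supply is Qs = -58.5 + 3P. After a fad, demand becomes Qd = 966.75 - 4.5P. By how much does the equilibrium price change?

ΔP = 17.2

Original equilibrium: P* = 119.5, Q* = 300.
New equilibrium: 966.75 - 4.5P = -58.5 + 3P, so 1025.25 = 7.5P and P' = 136.7; Q' = 966.75 − 4.5(136.7) = 351.6.
Change in price: 136.7 − 119.5 = 17.2.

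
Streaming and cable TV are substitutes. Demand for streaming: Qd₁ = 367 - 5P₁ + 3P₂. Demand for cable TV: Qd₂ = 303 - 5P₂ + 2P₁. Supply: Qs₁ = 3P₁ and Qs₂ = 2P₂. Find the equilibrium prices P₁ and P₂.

P₁ = 69.56, P₂ = 63.16

Market 1: 367 - 5P₁ + 3P₂ = 3P₁ → 8P₁ - 3P₂ = 367.
Market 2: 7P₂ - 2P₁ = 303.
Eliminating P₂: 7×(1) + 3×(2) gives 50P₁ = 3478, so P₁ = 69.56.
Back-substitute into (2): P₂ = (303 + 2×69.56) / 7 = 63.16.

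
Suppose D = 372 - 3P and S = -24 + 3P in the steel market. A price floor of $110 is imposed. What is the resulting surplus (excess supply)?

Surplus = 264

Equilibrium price would be P* = 66, so the floor at 110 binds.
At P = 110: D = 42, S = 306.
Surplus = 306 − 42 = 264.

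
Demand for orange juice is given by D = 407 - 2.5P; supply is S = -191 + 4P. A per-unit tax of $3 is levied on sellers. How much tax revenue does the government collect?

Tax revenue = 6723/13

Pre-tax equilibrium: P* = 92, Q* = 177.
Tax on sellers shifts supply to S = -191 + 4(P − 3) = -203 + 4P.
407 - 2.5P = -203 + 4P gives buyer price Pb = 1220/13; sellers receive Ps = 1220/13 − 3 = 1181/13.
New quantity: Q = 407 − 2.5(1220/13) = 2241/13.
Revenue = 3 × 2241/13 = 6723/13.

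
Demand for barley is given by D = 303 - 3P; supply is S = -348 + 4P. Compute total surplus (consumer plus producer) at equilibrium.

Total surplus = 168

Equilibrium: 303 - 3P = -348 + 4P gives P* = 93, Q* = 24.
Demand choke price: P = 101; supply starts at P = 87.
CS = ½(101 − 93)(24) = 96; PS = ½(93 − 87)(24) = 72.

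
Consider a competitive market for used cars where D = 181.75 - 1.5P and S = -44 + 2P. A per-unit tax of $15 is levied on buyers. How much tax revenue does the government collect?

Pre-tax equilibrium: P* = 64.5, Q* = 85.
Tax on buyers shifts demand to D = 181.75 − 1.5(P + 15) = 159.25 - 1.5P.
159.25 - 1.5P = -44 + 2P gives seller price Ps = 813/14; buyers pay Pb = 813/14 + 15 = 1023/14.
New quantity: Q = 181.75 − 1.5(1023/14) = 505/7.
Revenue = 15 × 505/7 = 7575/7.

Tax revenue = 7575/7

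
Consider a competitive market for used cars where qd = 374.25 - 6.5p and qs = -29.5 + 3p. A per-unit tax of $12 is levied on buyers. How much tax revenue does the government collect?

Pre-tax equilibrium: p* = 42.5, q* = 98.
Tax on buyers shifts demand to qd = 374.25 − 6.5(p + 12) = 296.25 - 6.5p.
296.25 - 6.5p = -29.5 + 3p gives seller price ps = 1303/38; buyers pay pb = 1303/38 + 12 = 1759/38.
New quantity: q = 374.25 − 6.5(1759/38) = 1394/19.
Revenue = 12 × 1394/19 = 16728/19.

Tax revenue = 16728/19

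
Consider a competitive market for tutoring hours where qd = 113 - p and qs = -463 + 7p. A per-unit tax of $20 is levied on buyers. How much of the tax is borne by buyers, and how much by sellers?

Buyers bear $17.5, sellers bear $2.5

Pre-tax equilibrium: p* = 72, q* = 41.
Tax on buyers shifts demand to qd = 113 − 1(p + 20) = 93 - p.
93 - p = -463 + 7p gives seller price ps = 69.5; buyers pay pb = 69.5 + 20 = 89.5.
New quantity: q = 113 − 1(89.5) = 23.5.
Buyer burden = 89.5 − 72 = 17.5; seller burden = 72 − 69.5 = 2.5.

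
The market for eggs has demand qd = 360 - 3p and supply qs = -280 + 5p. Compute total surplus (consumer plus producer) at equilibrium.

Equilibrium: 360 - 3p = -280 + 5p gives p* = 80, q* = 120.
Demand choke price: p = 120; supply starts at p = 56.
CS = ½(120 − 80)(120) = 2400; PS = ½(80 − 56)(120) = 1440.

Total surplus = 3840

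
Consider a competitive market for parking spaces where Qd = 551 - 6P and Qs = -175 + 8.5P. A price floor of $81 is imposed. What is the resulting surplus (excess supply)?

Equilibrium price would be P* = 1452/29, so the floor at 81 binds.
At P = 81: Qd = 65, Qs = 513.5.
Surplus = 513.5 − 65 = 448.5.

Surplus = 448.5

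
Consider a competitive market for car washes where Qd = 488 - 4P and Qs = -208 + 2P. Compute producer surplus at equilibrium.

Producer surplus = 144

Equilibrium: 488 - 4P = -208 + 2P gives P* = 116, Q* = 24.
Supply starts at P = 104 (where Qs = 0).
PS = ½(116 − 104)(24) = 144.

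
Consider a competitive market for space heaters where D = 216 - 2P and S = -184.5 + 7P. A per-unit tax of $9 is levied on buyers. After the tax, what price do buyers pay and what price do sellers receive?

Buyers pay $51.5, sellers receive $42.5

Pre-tax equilibrium: P* = 44.5, Q* = 127.
Tax on buyers shifts demand to D = 216 − 2(P + 9) = 198 - 2P.
198 - 2P = -184.5 + 7P gives seller price Ps = 42.5; buyers pay Pb = 42.5 + 9 = 51.5.
New quantity: Q = 216 − 2(51.5) = 113.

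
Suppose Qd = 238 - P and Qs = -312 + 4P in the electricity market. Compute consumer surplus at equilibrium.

Consumer surplus = 8192

Equilibrium: 238 - P = -312 + 4P gives P* = 110, Q* = 128.
Demand choke price (Qd = 0): P = 238.
CS = ½(238 − 110)(128) = 8192.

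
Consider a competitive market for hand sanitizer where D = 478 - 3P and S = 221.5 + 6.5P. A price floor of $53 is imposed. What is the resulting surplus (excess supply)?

Surplus = 247

Equilibrium price would be P* = 27, so the floor at 53 binds.
At P = 53: D = 319, S = 566.
Surplus = 566 − 319 = 247.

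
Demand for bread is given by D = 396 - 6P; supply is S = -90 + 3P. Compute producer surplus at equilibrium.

Producer surplus = 864

Equilibrium: 396 - 6P = -90 + 3P gives P* = 54, Q* = 72.
Supply starts at P = 30 (where S = 0).
PS = ½(54 − 30)(72) = 864.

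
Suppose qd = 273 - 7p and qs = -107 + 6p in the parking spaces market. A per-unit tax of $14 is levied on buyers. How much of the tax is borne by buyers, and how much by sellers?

Buyers bear 84/13, sellers bear 98/13

Pre-tax equilibrium: p* = 380/13, q* = 889/13.
Tax on buyers shifts demand to qd = 273 − 7(p + 14) = 175 - 7p.
175 - 7p = -107 + 6p gives seller price ps = 282/13; buyers pay pb = 282/13 + 14 = 464/13.
New quantity: q = 273 − 7(464/13) = 301/13.
Buyer burden = 464/13 − 380/13 = 84/13; seller burden = 380/13 − 282/13 = 98/13.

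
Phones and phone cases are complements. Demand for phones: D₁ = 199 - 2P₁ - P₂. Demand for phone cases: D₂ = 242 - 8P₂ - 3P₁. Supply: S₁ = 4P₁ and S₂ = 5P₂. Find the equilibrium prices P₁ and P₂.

Market 1: 199 - 2P₁ - P₂ = 4P₁ → 6P₁ + P₂ = 199.
Market 2: 13P₂ + 3P₁ = 242.
Eliminating P₂: 13×(1) − 1×(2) gives 75P₁ = 2345, so P₁ = 469/15.
Back-substitute into (2): P₂ = (242 − 3×469/15) / 13 = 11.4.

P₁ = 469/15, P₂ = 11.4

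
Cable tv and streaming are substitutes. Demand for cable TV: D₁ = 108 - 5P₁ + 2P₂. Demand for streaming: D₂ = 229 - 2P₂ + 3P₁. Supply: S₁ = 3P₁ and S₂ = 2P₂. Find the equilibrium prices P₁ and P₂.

P₁ = 445/13, P₂ = 1078/13

Market 1: 108 - 5P₁ + 2P₂ = 3P₁ → 8P₁ - 2P₂ = 108.
Market 2: 4P₂ - 3P₁ = 229.
Eliminating P₂: 4×(1) + 2×(2) gives 26P₁ = 890, so P₁ = 445/13.
Back-substitute into (2): P₂ = (229 + 3×445/13) / 4 = 1078/13.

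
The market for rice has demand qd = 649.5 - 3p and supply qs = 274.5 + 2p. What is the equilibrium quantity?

Set qd = qs: 649.5 - 3p = 274.5 + 2p.
375 = 5p, so p* = 75.
q* = 649.5 − 3(75) = 424.5.

q* = 424.5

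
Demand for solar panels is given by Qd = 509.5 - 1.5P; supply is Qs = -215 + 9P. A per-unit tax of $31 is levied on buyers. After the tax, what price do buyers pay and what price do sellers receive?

Pre-tax equilibrium: P* = 69, Q* = 406.
Tax on buyers shifts demand to Qd = 509.5 − 1.5(P + 31) = 463 - 1.5P.
463 - 1.5P = -215 + 9P gives seller price Ps = 452/7; buyers pay Pb = 452/7 + 31 = 669/7.
New quantity: Q = 509.5 − 1.5(669/7) = 2563/7.

Buyers pay 669/7, sellers receive 452/7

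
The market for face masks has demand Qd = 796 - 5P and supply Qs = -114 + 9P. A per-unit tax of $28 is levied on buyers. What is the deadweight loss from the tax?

Deadweight loss = 1260

Pre-tax equilibrium: P* = 65, Q* = 471.
Tax on buyers shifts demand to Qd = 796 − 5(P + 28) = 656 - 5P.
656 - 5P = -114 + 9P gives seller price Ps = 55; buyers pay Pb = 55 + 28 = 83.
New quantity: Q = 796 − 5(83) = 381.
DWL = ½ × 28 × (471 − 381) = 1260.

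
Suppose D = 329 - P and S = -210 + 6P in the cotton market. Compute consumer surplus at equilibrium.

Equilibrium: 329 - P = -210 + 6P gives P* = 77, Q* = 252.
Demand choke price (D = 0): P = 329.
CS = ½(329 − 77)(252) = 31752.

Consumer surplus = 31752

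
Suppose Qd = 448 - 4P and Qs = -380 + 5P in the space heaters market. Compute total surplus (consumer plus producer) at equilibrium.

Equilibrium: 448 - 4P = -380 + 5P gives P* = 92, Q* = 80.
Demand choke price: P = 112; supply starts at P = 76.
CS = ½(112 − 92)(80) = 800; PS = ½(92 − 76)(80) = 640.

Total surplus = 1440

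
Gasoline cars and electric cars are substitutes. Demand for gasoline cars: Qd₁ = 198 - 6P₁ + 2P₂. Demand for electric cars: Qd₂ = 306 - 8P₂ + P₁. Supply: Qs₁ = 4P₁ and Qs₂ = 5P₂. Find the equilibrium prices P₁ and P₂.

Market 1: 198 - 6P₁ + 2P₂ = 4P₁ → 10P₁ - 2P₂ = 198.
Market 2: 13P₂ - P₁ = 306.
Eliminating P₂: 13×(1) + 2×(2) gives 128P₁ = 3186, so P₁ = 24.890625.
Back-substitute into (2): P₂ = (306 + 1×24.890625) / 13 = 25.453125.

P₁ = 24.890625, P₂ = 25.453125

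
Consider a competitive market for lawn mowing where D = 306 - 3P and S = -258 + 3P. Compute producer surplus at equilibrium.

Producer surplus = 96

Equilibrium: 306 - 3P = -258 + 3P gives P* = 94, Q* = 24.
Supply starts at P = 86 (where S = 0).
PS = ½(94 − 86)(24) = 96.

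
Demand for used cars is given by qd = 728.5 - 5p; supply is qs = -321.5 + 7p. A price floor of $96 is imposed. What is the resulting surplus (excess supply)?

Surplus = 102

Equilibrium price would be p* = 87.5, so the floor at 96 binds.
At p = 96: qd = 248.5, qs = 350.5.
Surplus = 350.5 − 248.5 = 102.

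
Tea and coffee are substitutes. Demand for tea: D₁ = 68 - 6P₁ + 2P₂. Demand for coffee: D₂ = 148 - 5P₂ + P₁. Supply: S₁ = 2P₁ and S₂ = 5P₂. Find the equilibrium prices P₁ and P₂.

Market 1: 68 - 6P₁ + 2P₂ = 2P₁ → 8P₁ - 2P₂ = 68.
Market 2: 10P₂ - P₁ = 148.
Eliminating P₂: 10×(1) + 2×(2) gives 78P₁ = 976, so P₁ = 488/39.
Back-substitute into (2): P₂ = (148 + 1×488/39) / 10 = 626/39.

P₁ = 488/39, P₂ = 626/39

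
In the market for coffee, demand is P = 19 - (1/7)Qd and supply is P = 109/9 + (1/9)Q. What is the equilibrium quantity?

Set the two price expressions equal: 19 - (1/7)Q = 109/9 + (1/9)Q.
62/9 = (16/63)Q, so Q* = 27.125.
P* = 19 − (1/7)(27.125) = 15.125.

Q* = 27.125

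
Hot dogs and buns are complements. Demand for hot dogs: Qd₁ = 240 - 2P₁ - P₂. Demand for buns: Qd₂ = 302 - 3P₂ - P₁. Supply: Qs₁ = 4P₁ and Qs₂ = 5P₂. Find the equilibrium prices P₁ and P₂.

P₁ = 1618/47, P₂ = 1572/47

Market 1: 240 - 2P₁ - P₂ = 4P₁ → 6P₁ + P₂ = 240.
Market 2: 8P₂ + P₁ = 302.
Eliminating P₂: 8×(1) − 1×(2) gives 47P₁ = 1618, so P₁ = 1618/47.
Back-substitute into (2): P₂ = (302 − 1×1618/47) / 8 = 1572/47.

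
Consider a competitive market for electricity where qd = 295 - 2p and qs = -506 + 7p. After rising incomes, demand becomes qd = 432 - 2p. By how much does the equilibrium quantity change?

Δq = 959/9

Original equilibrium: p* = 89, q* = 117.
New equilibrium: 432 - 2p = -506 + 7p, so 938 = 9p and p' = 938/9; q' = 432 − 2(938/9) = 2012/9.
Change in quantity: 2012/9 − 117 = 959/9.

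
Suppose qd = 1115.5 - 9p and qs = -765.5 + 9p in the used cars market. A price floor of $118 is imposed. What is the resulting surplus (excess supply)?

Surplus = 243

Equilibrium price would be p* = 104.5, so the floor at 118 binds.
At p = 118: qd = 53.5, qs = 296.5.
Surplus = 296.5 − 53.5 = 243.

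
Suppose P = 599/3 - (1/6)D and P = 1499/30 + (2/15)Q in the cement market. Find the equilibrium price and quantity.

Set the two price expressions equal: 599/3 - (1/6)Q = 1499/30 + (2/15)Q.
149.7 = 0.3Q, so Q* = 499.
P* = 599/3 − (1/6)(499) = 116.5.

P* = 116.5, Q* = 499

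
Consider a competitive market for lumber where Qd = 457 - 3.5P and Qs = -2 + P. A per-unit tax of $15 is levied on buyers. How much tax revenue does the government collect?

Pre-tax equilibrium: P* = 102, Q* = 100.
Tax on buyers shifts demand to Qd = 457 − 3.5(P + 15) = 404.5 - 3.5P.
404.5 - 3.5P = -2 + P gives seller price Ps = 271/3; buyers pay Pb = 271/3 + 15 = 316/3.
New quantity: Q = 457 − 3.5(316/3) = 265/3.
Revenue = 15 × 265/3 = 1325.

Tax revenue = 1325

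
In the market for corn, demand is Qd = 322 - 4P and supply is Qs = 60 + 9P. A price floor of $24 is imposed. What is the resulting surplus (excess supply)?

Equilibrium price would be P* = 262/13, so the floor at 24 binds.
At P = 24: Qd = 226, Qs = 276.
Surplus = 276 − 226 = 50.

Surplus = 50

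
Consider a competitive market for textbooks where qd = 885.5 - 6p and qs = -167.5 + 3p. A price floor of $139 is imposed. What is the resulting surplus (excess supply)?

Surplus = 198

Equilibrium price would be p* = 117, so the floor at 139 binds.
At p = 139: qd = 51.5, qs = 249.5.
Surplus = 249.5 − 51.5 = 198.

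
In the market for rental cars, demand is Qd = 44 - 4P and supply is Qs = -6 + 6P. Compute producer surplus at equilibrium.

Equilibrium: 44 - 4P = -6 + 6P gives P* = 5, Q* = 24.
Supply starts at P = 1 (where Qs = 0).
PS = ½(5 − 1)(24) = 48.

Producer surplus = 48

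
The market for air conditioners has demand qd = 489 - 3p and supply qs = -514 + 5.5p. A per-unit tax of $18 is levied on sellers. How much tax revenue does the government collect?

Tax revenue = 30618/17

Pre-tax equilibrium: p* = 118, q* = 135.
Tax on sellers shifts supply to qs = -514 + 5.5(p − 18) = -613 + 5.5p.
489 - 3p = -613 + 5.5p gives buyer price pb = 2204/17; sellers receive ps = 2204/17 − 18 = 1898/17.
New quantity: q = 489 − 3(2204/17) = 1701/17.
Revenue = 18 × 1701/17 = 30618/17.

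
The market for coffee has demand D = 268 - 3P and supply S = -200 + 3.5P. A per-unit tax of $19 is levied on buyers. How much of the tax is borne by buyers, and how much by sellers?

Buyers bear 133/13, sellers bear 114/13

Pre-tax equilibrium: P* = 72, Q* = 52.
Tax on buyers shifts demand to D = 268 − 3(P + 19) = 211 - 3P.
211 - 3P = -200 + 3.5P gives seller price Ps = 822/13; buyers pay Pb = 822/13 + 19 = 1069/13.
New quantity: Q = 268 − 3(1069/13) = 277/13.
Buyer burden = 1069/13 − 72 = 133/13; seller burden = 72 − 822/13 = 114/13.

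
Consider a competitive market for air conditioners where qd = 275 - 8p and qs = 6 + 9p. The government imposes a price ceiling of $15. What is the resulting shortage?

Shortage = 14

Equilibrium price would be p* = 269/17, so the ceiling at 15 binds.
At p = 15: qd = 275 − 8(15) = 155, qs = 6 + 9(15) = 141.
Shortage = 155 − 141 = 14.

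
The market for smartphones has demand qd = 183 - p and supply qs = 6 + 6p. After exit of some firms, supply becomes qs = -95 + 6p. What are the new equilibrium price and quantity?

p' = 278/7, q' = 1003/7

Original equilibrium: p* = 177/7, q* = 1104/7.
New equilibrium: 183 - p = -95 + 6p, so 278 = 7p and p' = 278/7; q' = 183 − 1(278/7) = 1003/7.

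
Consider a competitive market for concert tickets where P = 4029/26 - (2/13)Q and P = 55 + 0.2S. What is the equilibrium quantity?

Q* = 282.5

Set the two price expressions equal: 4029/26 - (2/13)Q = 55 + 0.2Q.
2599/26 = (23/65)Q, so Q* = 282.5.
P* = 4029/26 − (2/13)(282.5) = 111.5.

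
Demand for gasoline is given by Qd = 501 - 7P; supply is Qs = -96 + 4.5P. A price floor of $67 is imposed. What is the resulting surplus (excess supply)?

Equilibrium price would be P* = 1194/23, so the floor at 67 binds.
At P = 67: Qd = 32, Qs = 205.5.
Surplus = 205.5 − 32 = 173.5.

Surplus = 173.5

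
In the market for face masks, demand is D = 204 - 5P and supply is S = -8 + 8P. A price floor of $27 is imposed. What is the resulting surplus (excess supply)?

Surplus = 139

Equilibrium price would be P* = 212/13, so the floor at 27 binds.
At P = 27: D = 69, S = 208.
Surplus = 208 − 69 = 139.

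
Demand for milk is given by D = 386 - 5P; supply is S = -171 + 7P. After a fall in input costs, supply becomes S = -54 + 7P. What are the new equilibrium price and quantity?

Original equilibrium: P* = 557/12, Q* = 1847/12.
New equilibrium: 386 - 5P = -54 + 7P, so 440 = 12P and P' = 110/3; Q' = 386 − 5(110/3) = 608/3.

P' = 110/3, Q' = 608/3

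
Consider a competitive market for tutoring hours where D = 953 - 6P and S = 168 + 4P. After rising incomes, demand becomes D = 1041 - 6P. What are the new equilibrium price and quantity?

Original equilibrium: P* = 78.5, Q* = 482.
New equilibrium: 1041 - 6P = 168 + 4P, so 873 = 10P and P' = 87.3; Q' = 1041 − 6(87.3) = 517.2.

P' = 87.3, Q' = 517.2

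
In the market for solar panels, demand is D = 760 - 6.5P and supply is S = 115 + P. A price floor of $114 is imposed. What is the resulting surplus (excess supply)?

Surplus = 210

Equilibrium price would be P* = 86, so the floor at 114 binds.
At P = 114: D = 19, S = 229.
Surplus = 229 − 19 = 210.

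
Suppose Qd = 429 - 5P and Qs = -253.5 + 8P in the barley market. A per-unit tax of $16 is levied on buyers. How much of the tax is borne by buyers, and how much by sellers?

Buyers bear 128/13, sellers bear 80/13

Pre-tax equilibrium: P* = 52.5, Q* = 166.5.
Tax on buyers shifts demand to Qd = 429 − 5(P + 16) = 349 - 5P.
349 - 5P = -253.5 + 8P gives seller price Ps = 1205/26; buyers pay Pb = 1205/26 + 16 = 1621/26.
New quantity: Q = 429 − 5(1621/26) = 3049/26.
Buyer burden = 1621/26 − 52.5 = 128/13; seller burden = 52.5 − 1205/26 = 80/13.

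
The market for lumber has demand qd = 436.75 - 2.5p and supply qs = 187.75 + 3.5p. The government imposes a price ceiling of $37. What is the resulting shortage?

Equilibrium price would be p* = 41.5, so the ceiling at 37 binds.
At p = 37: qd = 436.75 − 2.5(37) = 344.25, qs = 187.75 + 3.5(37) = 317.25.
Shortage = 344.25 − 317.25 = 27.

Shortage = 27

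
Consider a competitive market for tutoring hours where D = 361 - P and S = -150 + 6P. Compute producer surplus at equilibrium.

Equilibrium: 361 - P = -150 + 6P gives P* = 73, Q* = 288.
Supply starts at P = 25 (where S = 0).
PS = ½(73 − 25)(288) = 6912.

Producer surplus = 6912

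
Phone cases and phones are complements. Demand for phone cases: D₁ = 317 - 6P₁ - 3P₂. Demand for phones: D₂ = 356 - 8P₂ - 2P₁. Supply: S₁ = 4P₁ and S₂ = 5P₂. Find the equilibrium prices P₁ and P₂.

Market 1: 317 - 6P₁ - 3P₂ = 4P₁ → 10P₁ + 3P₂ = 317.
Market 2: 13P₂ + 2P₁ = 356.
Eliminating P₂: 13×(1) − 3×(2) gives 124P₁ = 3053, so P₁ = 3053/124.
Back-substitute into (2): P₂ = (356 − 2×3053/124) / 13 = 1463/62.

P₁ = 3053/124, P₂ = 1463/62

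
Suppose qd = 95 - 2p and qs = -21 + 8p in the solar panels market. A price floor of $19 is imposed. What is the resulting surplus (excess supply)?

Equilibrium price would be p* = 11.6, so the floor at 19 binds.
At p = 19: qd = 57, qs = 131.
Surplus = 131 − 57 = 74.

Surplus = 74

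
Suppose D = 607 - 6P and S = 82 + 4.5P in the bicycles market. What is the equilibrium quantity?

Q* = 307

Set D = S: 607 - 6P = 82 + 4.5P.
525 = 10.5P, so P* = 50.
Q* = 607 − 6(50) = 307.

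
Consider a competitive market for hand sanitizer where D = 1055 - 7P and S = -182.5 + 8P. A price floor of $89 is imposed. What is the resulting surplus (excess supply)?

Surplus = 97.5

Equilibrium price would be P* = 82.5, so the floor at 89 binds.
At P = 89: D = 432, S = 529.5.
Surplus = 529.5 − 432 = 97.5.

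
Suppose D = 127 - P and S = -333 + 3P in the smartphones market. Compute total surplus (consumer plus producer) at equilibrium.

Total surplus = 96

Equilibrium: 127 - P = -333 + 3P gives P* = 115, Q* = 12.
Demand choke price: P = 127; supply starts at P = 111.
CS = ½(127 − 115)(12) = 72; PS = ½(115 − 111)(12) = 24.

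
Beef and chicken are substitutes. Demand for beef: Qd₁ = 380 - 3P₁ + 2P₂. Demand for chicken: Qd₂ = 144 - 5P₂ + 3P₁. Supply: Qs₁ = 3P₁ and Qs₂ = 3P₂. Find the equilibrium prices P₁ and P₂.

P₁ = 1664/21, P₂ = 334/7

Market 1: 380 - 3P₁ + 2P₂ = 3P₁ → 6P₁ - 2P₂ = 380.
Market 2: 8P₂ - 3P₁ = 144.
Eliminating P₂: 8×(1) + 2×(2) gives 42P₁ = 3328, so P₁ = 1664/21.
Back-substitute into (2): P₂ = (144 + 3×1664/21) / 8 = 334/7.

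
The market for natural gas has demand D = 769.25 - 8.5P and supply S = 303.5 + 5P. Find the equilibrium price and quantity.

P* = 34.5, Q* = 476

Set D = S: 769.25 - 8.5P = 303.5 + 5P.
465.75 = 13.5P, so P* = 34.5.
Q* = 769.25 − 8.5(34.5) = 476.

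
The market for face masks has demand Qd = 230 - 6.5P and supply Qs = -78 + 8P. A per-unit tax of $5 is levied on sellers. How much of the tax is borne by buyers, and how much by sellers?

Buyers bear 80/29, sellers bear 65/29

Pre-tax equilibrium: P* = 616/29, Q* = 2666/29.
Tax on sellers shifts supply to Qs = -78 + 8(P − 5) = -118 + 8P.
230 - 6.5P = -118 + 8P gives buyer price Pb = 24; sellers receive Ps = 24 − 5 = 19.
New quantity: Q = 230 − 6.5(24) = 74.
Buyer burden = 24 − 616/29 = 80/29; seller burden = 616/29 − 19 = 65/29.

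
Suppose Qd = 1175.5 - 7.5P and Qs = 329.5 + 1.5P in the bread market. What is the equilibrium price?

Set Qd = Qs: 1175.5 - 7.5P = 329.5 + 1.5P.
846 = 9P, so P* = 94.
Q* = 1175.5 − 7.5(94) = 470.5.

P* = 94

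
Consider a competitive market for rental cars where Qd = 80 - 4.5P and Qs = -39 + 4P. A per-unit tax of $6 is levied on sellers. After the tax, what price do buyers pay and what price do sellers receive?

Pre-tax equilibrium: P* = 14, Q* = 17.
Tax on sellers shifts supply to Qs = -39 + 4(P − 6) = -63 + 4P.
80 - 4.5P = -63 + 4P gives buyer price Pb = 286/17; sellers receive Ps = 286/17 − 6 = 184/17.
New quantity: Q = 80 − 4.5(286/17) = 73/17.

Buyers pay 286/17, sellers receive 184/17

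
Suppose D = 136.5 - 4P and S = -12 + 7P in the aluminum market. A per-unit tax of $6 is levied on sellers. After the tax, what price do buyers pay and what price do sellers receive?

Buyers pay 381/22, sellers receive 249/22

Pre-tax equilibrium: P* = 13.5, Q* = 82.5.
Tax on sellers shifts supply to S = -12 + 7(P − 6) = -54 + 7P.
136.5 - 4P = -54 + 7P gives buyer price Pb = 381/22; sellers receive Ps = 381/22 − 6 = 249/22.
New quantity: Q = 136.5 − 4(381/22) = 1479/22.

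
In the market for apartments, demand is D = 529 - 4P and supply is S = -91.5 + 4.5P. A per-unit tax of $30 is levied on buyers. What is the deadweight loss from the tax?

Deadweight loss = 16200/17

Pre-tax equilibrium: P* = 73, Q* = 237.
Tax on buyers shifts demand to D = 529 − 4(P + 30) = 409 - 4P.
409 - 4P = -91.5 + 4.5P gives seller price Ps = 1001/17; buyers pay Pb = 1001/17 + 30 = 1511/17.
New quantity: Q = 529 − 4(1511/17) = 2949/17.
DWL = ½ × 30 × (237 − 2949/17) = 16200/17.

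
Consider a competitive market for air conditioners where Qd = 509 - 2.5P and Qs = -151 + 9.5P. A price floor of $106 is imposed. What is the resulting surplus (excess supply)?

Surplus = 612

Equilibrium price would be P* = 55, so the floor at 106 binds.
At P = 106: Qd = 244, Qs = 856.
Surplus = 856 − 244 = 612.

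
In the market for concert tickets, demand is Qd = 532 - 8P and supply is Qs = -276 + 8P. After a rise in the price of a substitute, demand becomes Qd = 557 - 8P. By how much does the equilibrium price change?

Original equilibrium: P* = 50.5, Q* = 128.
New equilibrium: 557 - 8P = -276 + 8P, so 833 = 16P and P' = 52.0625; Q' = 557 − 8(52.0625) = 140.5.
Change in price: 52.0625 − 50.5 = 1.5625.

ΔP = 1.5625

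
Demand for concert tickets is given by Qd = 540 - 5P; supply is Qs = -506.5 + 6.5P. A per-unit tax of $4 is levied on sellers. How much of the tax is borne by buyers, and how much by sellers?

Buyers bear 52/23, sellers bear 40/23

Pre-tax equilibrium: P* = 91, Q* = 85.
Tax on sellers shifts supply to Qs = -506.5 + 6.5(P − 4) = -532.5 + 6.5P.
540 - 5P = -532.5 + 6.5P gives buyer price Pb = 2145/23; sellers receive Ps = 2145/23 − 4 = 2053/23.
New quantity: Q = 540 − 5(2145/23) = 1695/23.
Buyer burden = 2145/23 − 91 = 52/23; seller burden = 91 − 2053/23 = 40/23.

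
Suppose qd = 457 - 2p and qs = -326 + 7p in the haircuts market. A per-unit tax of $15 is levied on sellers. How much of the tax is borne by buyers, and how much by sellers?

Pre-tax equilibrium: p* = 87, q* = 283.
Tax on sellers shifts supply to qs = -326 + 7(p − 15) = -431 + 7p.
457 - 2p = -431 + 7p gives buyer price pb = 296/3; sellers receive ps = 296/3 − 15 = 251/3.
New quantity: q = 457 − 2(296/3) = 779/3.
Buyer burden = 296/3 − 87 = 35/3; seller burden = 87 − 251/3 = 10/3.

Buyers bear 35/3, sellers bear 10/3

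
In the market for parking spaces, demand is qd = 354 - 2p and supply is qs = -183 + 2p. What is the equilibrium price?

p* = 134.25

Set qd = qs: 354 - 2p = -183 + 2p.
537 = 4p, so p* = 134.25.
q* = 354 − 2(134.25) = 85.5.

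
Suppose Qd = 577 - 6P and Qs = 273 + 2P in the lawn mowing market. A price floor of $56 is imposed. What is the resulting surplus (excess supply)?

Surplus = 144

Equilibrium price would be P* = 38, so the floor at 56 binds.
At P = 56: Qd = 241, Qs = 385.
Surplus = 385 − 241 = 144.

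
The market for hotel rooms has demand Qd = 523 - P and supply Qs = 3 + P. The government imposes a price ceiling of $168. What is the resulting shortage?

Equilibrium price would be P* = 260, so the ceiling at 168 binds.
At P = 168: Qd = 523 − 1(168) = 355, Qs = 3 + 1(168) = 171.
Shortage = 355 − 171 = 184.

Shortage = 184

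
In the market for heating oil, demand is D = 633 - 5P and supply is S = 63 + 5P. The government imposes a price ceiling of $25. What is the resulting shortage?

Equilibrium price would be P* = 57, so the ceiling at 25 binds.
At P = 25: D = 633 − 5(25) = 508, S = 63 + 5(25) = 188.
Shortage = 508 − 188 = 320.

Shortage = 320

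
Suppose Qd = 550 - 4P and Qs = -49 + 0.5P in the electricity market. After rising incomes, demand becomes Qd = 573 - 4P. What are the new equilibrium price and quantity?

P' = 1244/9, Q' = 181/9

Original equilibrium: P* = 1198/9, Q* = 158/9.
New equilibrium: 573 - 4P = -49 + 0.5P, so 622 = 4.5P and P' = 1244/9; Q' = 573 − 4(1244/9) = 181/9.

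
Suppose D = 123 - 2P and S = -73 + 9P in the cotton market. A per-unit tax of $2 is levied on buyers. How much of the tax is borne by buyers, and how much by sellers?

Buyers bear 18/11, sellers bear 4/11

Pre-tax equilibrium: P* = 196/11, Q* = 961/11.
Tax on buyers shifts demand to D = 123 − 2(P + 2) = 119 - 2P.
119 - 2P = -73 + 9P gives seller price Ps = 192/11; buyers pay Pb = 192/11 + 2 = 214/11.
New quantity: Q = 123 − 2(214/11) = 925/11.
Buyer burden = 214/11 − 196/11 = 18/11; seller burden = 196/11 − 192/11 = 4/11.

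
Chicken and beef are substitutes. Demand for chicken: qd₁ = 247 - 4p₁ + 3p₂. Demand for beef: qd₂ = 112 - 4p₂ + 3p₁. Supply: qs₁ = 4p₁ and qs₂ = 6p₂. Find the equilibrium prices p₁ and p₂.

p₁ = 2806/71, p₂ = 1637/71

Market 1: 247 - 4p₁ + 3p₂ = 4p₁ → 8p₁ - 3p₂ = 247.
Market 2: 10p₂ - 3p₁ = 112.
Eliminating p₂: 10×(1) + 3×(2) gives 71p₁ = 2806, so p₁ = 2806/71.
Back-substitute into (2): p₂ = (112 + 3×2806/71) / 10 = 1637/71.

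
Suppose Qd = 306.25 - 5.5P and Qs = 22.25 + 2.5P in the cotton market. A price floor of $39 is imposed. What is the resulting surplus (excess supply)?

Surplus = 28

Equilibrium price would be P* = 35.5, so the floor at 39 binds.
At P = 39: Qd = 91.75, Qs = 119.75.
Surplus = 119.75 − 91.75 = 28.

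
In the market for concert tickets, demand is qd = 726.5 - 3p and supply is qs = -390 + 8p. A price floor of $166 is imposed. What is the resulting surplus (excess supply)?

Equilibrium price would be p* = 101.5, so the floor at 166 binds.
At p = 166: qd = 228.5, qs = 938.
Surplus = 938 − 228.5 = 709.5.

Surplus = 709.5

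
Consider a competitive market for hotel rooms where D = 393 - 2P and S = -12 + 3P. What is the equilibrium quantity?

Set D = S: 393 - 2P = -12 + 3P.
405 = 5P, so P* = 81.
Q* = 393 − 2(81) = 231.

Q* = 231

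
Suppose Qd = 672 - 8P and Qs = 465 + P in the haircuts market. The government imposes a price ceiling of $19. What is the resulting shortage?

Equilibrium price would be P* = 23, so the ceiling at 19 binds.
At P = 19: Qd = 672 − 8(19) = 520, Qs = 465 + 1(19) = 484.
Shortage = 520 − 484 = 36.

Shortage = 36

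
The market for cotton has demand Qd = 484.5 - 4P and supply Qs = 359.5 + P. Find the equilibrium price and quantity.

Set Qd = Qs: 484.5 - 4P = 359.5 + P.
125 = 5P, so P* = 25.
Q* = 484.5 − 4(25) = 384.5.

P* = 25, Q* = 384.5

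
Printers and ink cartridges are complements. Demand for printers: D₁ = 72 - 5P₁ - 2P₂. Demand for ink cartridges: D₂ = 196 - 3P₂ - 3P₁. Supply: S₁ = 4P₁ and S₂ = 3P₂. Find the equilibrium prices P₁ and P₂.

P₁ = 5/6, P₂ = 32.25

Market 1: 72 - 5P₁ - 2P₂ = 4P₁ → 9P₁ + 2P₂ = 72.
Market 2: 6P₂ + 3P₁ = 196.
Eliminating P₂: 6×(1) − 2×(2) gives 48P₁ = 40, so P₁ = 5/6.
Back-substitute into (2): P₂ = (196 − 3×5/6) / 6 = 32.25.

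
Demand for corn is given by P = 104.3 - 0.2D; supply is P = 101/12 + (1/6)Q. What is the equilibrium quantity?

Set the two price expressions equal: 104.3 - 0.2Q = 101/12 + (1/6)Q.
5753/60 = (11/30)Q, so Q* = 261.5.
P* = 104.3 − (0.2)(261.5) = 52.

Q* = 261.5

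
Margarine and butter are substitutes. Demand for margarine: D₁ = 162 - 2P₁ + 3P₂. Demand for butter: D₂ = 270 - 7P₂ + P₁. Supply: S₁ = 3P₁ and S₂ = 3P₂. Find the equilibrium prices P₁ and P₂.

P₁ = 2430/47, P₂ = 1512/47

Market 1: 162 - 2P₁ + 3P₂ = 3P₁ → 5P₁ - 3P₂ = 162.
Market 2: 10P₂ - P₁ = 270.
Eliminating P₂: 10×(1) + 3×(2) gives 47P₁ = 2430, so P₁ = 2430/47.
Back-substitute into (2): P₂ = (270 + 1×2430/47) / 10 = 1512/47.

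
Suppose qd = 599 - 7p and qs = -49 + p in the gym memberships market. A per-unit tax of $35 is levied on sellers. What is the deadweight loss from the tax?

Deadweight loss = 535.9375

Pre-tax equilibrium: p* = 81, q* = 32.
Tax on sellers shifts supply to qs = -49 + 1(p − 35) = -84 + p.
599 - 7p = -84 + p gives buyer price pb = 85.375; sellers receive ps = 85.375 − 35 = 50.375.
New quantity: q = 599 − 7(85.375) = 1.375.
DWL = ½ × 35 × (32 − 1.375) = 535.9375.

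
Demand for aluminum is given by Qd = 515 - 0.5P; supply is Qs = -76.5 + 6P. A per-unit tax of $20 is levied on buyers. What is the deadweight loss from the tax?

Pre-tax equilibrium: P* = 91, Q* = 469.5.
Tax on buyers shifts demand to Qd = 515 − 0.5(P + 20) = 505 - 0.5P.
505 - 0.5P = -76.5 + 6P gives seller price Ps = 1163/13; buyers pay Pb = 1163/13 + 20 = 1423/13.
New quantity: Q = 515 − 0.5(1423/13) = 11967/26.
DWL = ½ × 20 × (469.5 − 11967/26) = 1200/13.

Deadweight loss = 1200/13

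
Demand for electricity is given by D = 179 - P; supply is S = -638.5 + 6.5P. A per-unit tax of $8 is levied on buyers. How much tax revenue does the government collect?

Tax revenue = 7568/15

Pre-tax equilibrium: P* = 109, Q* = 70.
Tax on buyers shifts demand to D = 179 − 1(P + 8) = 171 - P.
171 - P = -638.5 + 6.5P gives seller price Ps = 1619/15; buyers pay Pb = 1619/15 + 8 = 1739/15.
New quantity: Q = 179 − 1(1739/15) = 946/15.
Revenue = 8 × 946/15 = 7568/15.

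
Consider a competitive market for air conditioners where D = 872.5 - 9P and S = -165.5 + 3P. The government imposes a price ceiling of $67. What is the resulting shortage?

Equilibrium price would be P* = 86.5, so the ceiling at 67 binds.
At P = 67: D = 872.5 − 9(67) = 269.5, S = -165.5 + 3(67) = 35.5.
Shortage = 269.5 − 35.5 = 234.

Shortage = 234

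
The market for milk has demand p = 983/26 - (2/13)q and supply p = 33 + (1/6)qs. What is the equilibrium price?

p* = 35.5

Set the two price expressions equal: 983/26 - (2/13)q = 33 + (1/6)q.
125/26 = (25/78)q, so q* = 15.
p* = 983/26 − (2/13)(15) = 35.5.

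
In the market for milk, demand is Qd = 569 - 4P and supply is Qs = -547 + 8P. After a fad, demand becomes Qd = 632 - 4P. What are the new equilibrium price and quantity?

Original equilibrium: P* = 93, Q* = 197.
New equilibrium: 632 - 4P = -547 + 8P, so 1179 = 12P and P' = 98.25; Q' = 632 − 4(98.25) = 239.

P' = 98.25, Q' = 239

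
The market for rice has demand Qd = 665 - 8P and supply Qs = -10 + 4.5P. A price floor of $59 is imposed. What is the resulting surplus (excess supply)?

Surplus = 62.5

Equilibrium price would be P* = 54, so the floor at 59 binds.
At P = 59: Qd = 193, Qs = 255.5.
Surplus = 255.5 − 193 = 62.5.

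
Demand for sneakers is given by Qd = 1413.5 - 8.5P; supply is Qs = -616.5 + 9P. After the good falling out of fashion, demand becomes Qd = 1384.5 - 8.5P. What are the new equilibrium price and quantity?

P' = 4002/35, Q' = 28881/70

Original equilibrium: P* = 116, Q* = 427.5.
New equilibrium: 1384.5 - 8.5P = -616.5 + 9P, so 2001 = 17.5P and P' = 4002/35; Q' = 1384.5 − 8.5(4002/35) = 28881/70.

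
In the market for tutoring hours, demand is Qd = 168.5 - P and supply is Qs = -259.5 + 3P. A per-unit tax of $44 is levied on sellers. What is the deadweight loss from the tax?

Deadweight loss = 726

Pre-tax equilibrium: P* = 107, Q* = 61.5.
Tax on sellers shifts supply to Qs = -259.5 + 3(P − 44) = -391.5 + 3P.
168.5 - P = -391.5 + 3P gives buyer price Pb = 140; sellers receive Ps = 140 − 44 = 96.
New quantity: Q = 168.5 − 1(140) = 28.5.
DWL = ½ × 44 × (61.5 − 28.5) = 726.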